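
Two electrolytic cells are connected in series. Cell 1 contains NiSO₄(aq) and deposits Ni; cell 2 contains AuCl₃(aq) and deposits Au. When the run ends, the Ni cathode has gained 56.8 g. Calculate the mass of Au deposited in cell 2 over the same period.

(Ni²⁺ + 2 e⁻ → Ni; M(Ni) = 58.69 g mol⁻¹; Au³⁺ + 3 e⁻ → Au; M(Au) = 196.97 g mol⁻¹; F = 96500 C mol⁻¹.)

127 g

n(Ni) = 56.8 / 58.69 = 0.9678 mol.
Since Ni²⁺ + 2 e⁻ → Ni, n(e⁻) passed = 2 × 0.9678 = 1.936 mol.
Cells in series carry the same charge, so the same 1.936 mol of electrons passes through cell 2.
Au³⁺ + 3 e⁻ → Au, so n(Au) = 1.936 / 3 = 0.6452 mol.
m(Au) = 0.6452 × 196.97 = 127 g.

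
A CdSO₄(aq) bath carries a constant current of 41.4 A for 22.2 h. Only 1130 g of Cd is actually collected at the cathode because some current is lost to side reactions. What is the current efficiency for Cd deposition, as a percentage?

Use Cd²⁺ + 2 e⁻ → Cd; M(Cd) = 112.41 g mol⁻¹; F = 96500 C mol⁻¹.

Q = I·t = 41.40 × 79920 = 3309000 C; n(e⁻) = 3309000/96500 = 34.29 mol.
Theoretical n(Cd) = n(e⁻)/2 = 17.14 mol, i.e. m_theo = 17.14 × 112.41 = 1927 g.
Efficiency = m_actual / m_theo = 1130 / 1927 = 58.6 %.

58.6 %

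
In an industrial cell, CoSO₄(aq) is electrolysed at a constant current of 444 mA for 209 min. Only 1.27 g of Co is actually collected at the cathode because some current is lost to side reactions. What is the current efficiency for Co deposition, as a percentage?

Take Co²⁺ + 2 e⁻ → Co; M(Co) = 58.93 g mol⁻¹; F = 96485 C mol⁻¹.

Q = I·t = 0.4440 × 12540 = 5568 C; n(e⁻) = 5568/96485 = 0.05771 mol.
Theoretical n(Co) = n(e⁻)/2 = 0.02885 mol, i.e. m_theo = 0.02885 × 58.93 = 1.700 g.
Efficiency = m_actual / m_theo = 1.27 / 1.700 = 74.7 %.

74.7 %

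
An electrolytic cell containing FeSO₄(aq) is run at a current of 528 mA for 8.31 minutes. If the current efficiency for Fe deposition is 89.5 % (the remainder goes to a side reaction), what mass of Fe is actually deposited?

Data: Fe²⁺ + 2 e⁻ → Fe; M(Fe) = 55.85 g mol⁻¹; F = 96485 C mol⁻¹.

0.0682 g

Q = I·t = 0.5280 × 498.60 = 263.3 C.
n(e⁻) = 263.3/96485 = 0.002729 mol; theoretically n(Fe) = 0.002729/2 = 0.001364 mol, m_theo = 0.07619 g.
At 89.5 % efficiency, m_actual = 0.895 × 0.07619 = 0.0682 g.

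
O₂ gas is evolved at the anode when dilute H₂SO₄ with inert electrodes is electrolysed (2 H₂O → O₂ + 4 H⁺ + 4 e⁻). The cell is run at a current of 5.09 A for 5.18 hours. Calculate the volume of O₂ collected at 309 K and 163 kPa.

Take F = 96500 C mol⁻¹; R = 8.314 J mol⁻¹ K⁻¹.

3.88 L

Q = I·t = 5.090 A × 18648 s = 94920 C.
n(e⁻) = Q/F = 94920 / 96500 = 0.9836 mol.
4 electrons are transferred per O₂ molecule, so n(O₂) = 0.9836 / 4 = 0.2459 mol.
V = nRT/P = (0.2459 × 8.314 × 309) / (163 × 10³ Pa) = 0.00388 m³ = 3.88 L.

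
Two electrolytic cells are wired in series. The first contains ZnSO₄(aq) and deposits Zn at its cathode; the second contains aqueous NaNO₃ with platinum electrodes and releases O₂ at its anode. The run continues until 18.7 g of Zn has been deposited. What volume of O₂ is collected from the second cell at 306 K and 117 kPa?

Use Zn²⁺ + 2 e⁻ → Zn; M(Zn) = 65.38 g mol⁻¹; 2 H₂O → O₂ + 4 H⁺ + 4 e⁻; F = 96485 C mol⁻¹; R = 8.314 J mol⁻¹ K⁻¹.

3.11 L

n(Zn) = 18.7 / 65.38 = 0.2860 mol, so n(e⁻) = 2 × 0.2860 = 0.5720 mol.
The cells are in series, so the same 0.5720 mol of electrons passes through the second cell.
2 H₂O → O₂ + 4 H⁺ + 4 e⁻ — 4 mol e⁻ per mol O₂, so n(O₂) = 0.5720/4 = 0.1430 mol.
V = nRT/P = (0.1430 × 8.314 × 306) / (117 × 10³) = 0.00311 m³ = 3.11 L.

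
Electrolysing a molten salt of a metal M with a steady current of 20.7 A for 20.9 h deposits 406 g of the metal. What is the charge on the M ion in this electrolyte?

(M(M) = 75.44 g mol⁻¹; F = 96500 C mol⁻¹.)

Q = I·t = 20.70 A × 75240 s = 1557000 C, so n(e⁻) = 1557000/96500 = 16.14 mol.
n(M) deposited = 406 / 75.44 = 5.382 mol.
Electrons per atom = n(e⁻)/n(M) = 16.14 / 5.382 = 3.00 ≈ 3, so the ion is M³⁺.

+3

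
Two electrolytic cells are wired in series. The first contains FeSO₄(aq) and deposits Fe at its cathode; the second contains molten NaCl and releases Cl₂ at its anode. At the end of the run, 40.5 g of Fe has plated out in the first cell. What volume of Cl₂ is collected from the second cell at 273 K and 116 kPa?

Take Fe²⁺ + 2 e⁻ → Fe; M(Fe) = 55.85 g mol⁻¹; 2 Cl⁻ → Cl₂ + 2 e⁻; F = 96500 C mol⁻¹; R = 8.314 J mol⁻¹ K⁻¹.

14.2 L

n(Fe) = 40.5 / 55.85 = 0.7252 mol, so n(e⁻) = 2 × 0.7252 = 1.450 mol.
The cells are in series, so the same 1.450 mol of electrons passes through the second cell.
2 Cl⁻ → Cl₂ + 2 e⁻ — 2 mol e⁻ per mol Cl₂, so n(Cl₂) = 1.450/2 = 0.7252 mol.
V = nRT/P = (0.7252 × 8.314 × 273) / (116 × 10³) = 0.0142 m³ = 14.2 L.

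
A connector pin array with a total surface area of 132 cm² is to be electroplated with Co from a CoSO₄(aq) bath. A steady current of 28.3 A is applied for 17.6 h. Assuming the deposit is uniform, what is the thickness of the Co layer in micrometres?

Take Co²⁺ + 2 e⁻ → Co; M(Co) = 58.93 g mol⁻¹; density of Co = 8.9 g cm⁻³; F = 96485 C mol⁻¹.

Q = I·t = 28.30 × 63360 = 1793000 C; n(e⁻) = 18.58 mol.
n(Co) = n(e⁻)/2 = 9.292 mol, so m = 9.292 × 58.93 = 547.6 g.
Volume = m/ρ = 547.6 / 8.9 = 61.53 cm³.
Thickness = V/A = 61.53 / 132 = 0.466 cm = 4660 μm.

4660 μm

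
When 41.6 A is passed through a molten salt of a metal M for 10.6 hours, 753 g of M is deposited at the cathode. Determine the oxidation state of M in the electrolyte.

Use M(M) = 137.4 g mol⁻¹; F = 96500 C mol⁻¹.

Q = I·t = 41.60 A × 38160 s = 1587000 C, so n(e⁻) = 1587000/96500 = 16.45 mol.
n(M) deposited = 753 / 137.4 = 5.480 mol.
Electrons per atom = n(e⁻)/n(M) = 16.45 / 5.480 = 3.00 ≈ 3, so the ion is M³⁺.

+3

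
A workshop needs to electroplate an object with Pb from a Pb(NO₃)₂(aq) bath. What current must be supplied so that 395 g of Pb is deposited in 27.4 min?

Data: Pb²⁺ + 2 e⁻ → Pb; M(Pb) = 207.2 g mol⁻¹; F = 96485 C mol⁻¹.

224 A

n(Pb) = 395 / 207.2 = 1.906 mol.
n(e⁻) = 2 × 1.906 = 3.813 mol.
Q = n(e⁻)·F = 3.813 × 96485 = 367900 C.
I = Q/t = 367900 / 1644.0 s = 224 A.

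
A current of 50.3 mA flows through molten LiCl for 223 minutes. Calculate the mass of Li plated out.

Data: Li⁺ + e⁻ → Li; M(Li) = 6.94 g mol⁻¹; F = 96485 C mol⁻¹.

0.0484 g

Q = I·t = 0.05030 A × 13380 s = 673.0 C.
n(e⁻) = Q/F = 673.0 / 96485 = 0.006975 mol.
Li⁺ + e⁻ → Li, so n(Li) = n(e⁻)/1 = 0.006975 mol.
m = n·M = 0.006975 × 6.94 = 0.0484 g.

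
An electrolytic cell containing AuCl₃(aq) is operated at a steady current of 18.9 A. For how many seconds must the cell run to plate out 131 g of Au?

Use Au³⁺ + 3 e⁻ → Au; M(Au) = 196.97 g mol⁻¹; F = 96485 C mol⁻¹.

n(Au) = m/M = 131 / 196.97 = 0.6651 mol.
Each Au atom requires 3 electrons, so n(e⁻) = 3 × 0.6651 = 1.995 mol.
Q = n(e⁻)·F = 1.995 × 96485 = 192500 C.
t = Q/I = 192500 / 18.90 A = 10190 s.

10200 s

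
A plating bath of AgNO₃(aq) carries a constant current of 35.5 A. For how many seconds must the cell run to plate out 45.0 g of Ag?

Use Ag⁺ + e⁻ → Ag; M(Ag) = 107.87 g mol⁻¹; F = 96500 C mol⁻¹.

1130 s

n(Ag) = m/M = 45.0 / 107.87 = 0.4172 mol.
Each Ag atom requires 1 electron, so n(e⁻) = 1 × 0.4172 = 0.4172 mol.
Q = n(e⁻)·F = 0.4172 × 96500 = 40260 C.
t = Q/I = 40260 / 35.50 A = 1134 s.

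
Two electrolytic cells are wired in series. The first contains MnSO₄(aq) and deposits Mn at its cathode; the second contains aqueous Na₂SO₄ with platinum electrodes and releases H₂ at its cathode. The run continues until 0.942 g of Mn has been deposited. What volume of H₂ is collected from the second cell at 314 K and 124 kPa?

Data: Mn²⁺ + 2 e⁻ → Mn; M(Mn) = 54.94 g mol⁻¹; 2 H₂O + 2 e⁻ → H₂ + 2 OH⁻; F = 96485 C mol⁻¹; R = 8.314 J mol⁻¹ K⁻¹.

0.361 L

n(Mn) = 0.942 / 54.94 = 0.01715 mol, so n(e⁻) = 2 × 0.01715 = 0.03429 mol.
The cells are in series, so the same 0.03429 mol of electrons passes through the second cell.
2 H₂O + 2 e⁻ → H₂ + 2 OH⁻ — 2 mol e⁻ per mol H₂, so n(H₂) = 0.03429/2 = 0.01715 mol.
V = nRT/P = (0.01715 × 8.314 × 314) / (124 × 10³) = 3.61 × 10⁻⁴ m³ = 0.361 L.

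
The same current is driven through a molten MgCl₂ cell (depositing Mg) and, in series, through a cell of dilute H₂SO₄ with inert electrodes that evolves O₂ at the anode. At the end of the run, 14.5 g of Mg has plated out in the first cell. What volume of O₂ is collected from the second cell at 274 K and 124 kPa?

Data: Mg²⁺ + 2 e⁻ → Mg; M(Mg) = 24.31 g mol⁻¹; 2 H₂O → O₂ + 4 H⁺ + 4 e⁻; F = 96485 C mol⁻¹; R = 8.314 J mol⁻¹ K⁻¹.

n(Mg) = 14.5 / 24.31 = 0.5965 mol, so n(e⁻) = 2 × 0.5965 = 1.193 mol.
The cells are in series, so the same 1.193 mol of electrons passes through the second cell.
2 H₂O → O₂ + 4 H⁺ + 4 e⁻ — 4 mol e⁻ per mol O₂, so n(O₂) = 1.193/4 = 0.2982 mol.
V = nRT/P = (0.2982 × 8.314 × 274) / (124 × 10³) = 0.00548 m³ = 5.48 L.

5.48 L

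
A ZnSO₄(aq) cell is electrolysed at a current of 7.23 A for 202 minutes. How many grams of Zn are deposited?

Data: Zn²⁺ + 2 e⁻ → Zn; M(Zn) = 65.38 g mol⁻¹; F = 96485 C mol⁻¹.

Q = I·t = 7.230 A × 12120 s = 87630 C.
n(e⁻) = Q/F = 87630 / 96485 = 0.9082 mol.
Zn²⁺ + 2 e⁻ → Zn, so n(Zn) = n(e⁻)/2 = 0.4541 mol.
m = n·M = 0.4541 × 65.38 = 29.7 g.

29.7 g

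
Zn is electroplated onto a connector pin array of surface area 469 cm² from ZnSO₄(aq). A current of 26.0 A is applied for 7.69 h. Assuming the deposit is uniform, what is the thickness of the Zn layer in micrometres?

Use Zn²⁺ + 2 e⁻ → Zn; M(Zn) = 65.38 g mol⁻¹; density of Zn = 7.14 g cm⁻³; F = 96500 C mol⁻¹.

Q = I·t = 26.00 × 27684 = 719800 C; n(e⁻) = 7.459 mol.
n(Zn) = n(e⁻)/2 = 3.729 mol, so m = 3.729 × 65.38 = 243.8 g.
Volume = m/ρ = 243.8 / 7.14 = 34.15 cm³.
Thickness = V/A = 34.15 / 469 = 0.0728 cm = 728 μm.

728 μm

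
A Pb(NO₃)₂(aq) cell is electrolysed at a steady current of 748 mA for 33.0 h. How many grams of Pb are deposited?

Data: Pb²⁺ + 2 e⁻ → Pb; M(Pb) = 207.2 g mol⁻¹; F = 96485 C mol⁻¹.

Q = I·t = 0.7480 A × 118800 s = 88860 C.
n(e⁻) = Q/F = 88860 / 96485 = 0.9210 mol.
Pb²⁺ + 2 e⁻ → Pb, so n(Pb) = n(e⁻)/2 = 0.4605 mol.
m = n·M = 0.4605 × 207.2 = 95.4 g.

95.4 g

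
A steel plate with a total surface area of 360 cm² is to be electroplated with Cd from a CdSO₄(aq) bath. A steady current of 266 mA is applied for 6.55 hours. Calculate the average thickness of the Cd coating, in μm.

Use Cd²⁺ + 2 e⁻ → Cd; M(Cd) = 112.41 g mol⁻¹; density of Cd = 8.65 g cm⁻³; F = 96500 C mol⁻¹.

11.7 μm

Q = I·t = 0.2660 × 23580 = 6272 C; n(e⁻) = 0.06500 mol.
n(Cd) = n(e⁻)/2 = 0.03250 mol, so m = 0.03250 × 112.41 = 3.653 g.
Volume = m/ρ = 3.653 / 8.65 = 0.4223 cm³.
Thickness = V/A = 0.4223 / 360 = 0.00117 cm = 11.7 μm.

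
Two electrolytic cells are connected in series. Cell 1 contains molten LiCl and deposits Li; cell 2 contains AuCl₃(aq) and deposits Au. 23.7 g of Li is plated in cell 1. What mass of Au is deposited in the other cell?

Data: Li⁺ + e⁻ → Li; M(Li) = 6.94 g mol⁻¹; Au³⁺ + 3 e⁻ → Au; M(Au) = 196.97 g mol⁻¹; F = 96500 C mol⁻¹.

224 g

n(Li) = 23.7 / 6.94 = 3.415 mol.
Since Li⁺ + e⁻ → Li, n(e⁻) passed = 1 × 3.415 = 3.415 mol.
Cells in series carry the same charge, so the same 3.415 mol of electrons passes through cell 2.
Au³⁺ + 3 e⁻ → Au, so n(Au) = 3.415 / 3 = 1.138 mol.
m(Au) = 1.138 × 196.97 = 224 g.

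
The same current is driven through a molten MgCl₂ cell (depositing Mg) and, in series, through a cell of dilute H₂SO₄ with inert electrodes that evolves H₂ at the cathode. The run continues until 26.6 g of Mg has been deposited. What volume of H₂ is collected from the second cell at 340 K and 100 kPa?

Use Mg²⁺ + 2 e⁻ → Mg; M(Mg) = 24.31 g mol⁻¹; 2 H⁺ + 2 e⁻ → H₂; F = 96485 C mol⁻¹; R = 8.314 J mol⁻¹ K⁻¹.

n(Mg) = 26.6 / 24.31 = 1.094 mol, so n(e⁻) = 2 × 1.094 = 2.188 mol.
The cells are in series, so the same 2.188 mol of electrons passes through the second cell.
2 H⁺ + 2 e⁻ → H₂ — 2 mol e⁻ per mol H₂, so n(H₂) = 2.188/2 = 1.094 mol.
V = nRT/P = (1.094 × 8.314 × 340) / (100 × 10³) = 0.0309 m³ = 30.9 L.

30.9 L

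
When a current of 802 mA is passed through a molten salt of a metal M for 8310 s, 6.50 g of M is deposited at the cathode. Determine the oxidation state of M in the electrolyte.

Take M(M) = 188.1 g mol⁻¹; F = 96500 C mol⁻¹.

Q = I·t = 0.8020 A × 8310.0 s = 6665 C, so n(e⁻) = 6665/96500 = 0.06906 mol.
n(M) deposited = 6.50 / 188.1 = 0.03456 mol.
Electrons per atom = n(e⁻)/n(M) = 0.06906 / 0.03456 = 2.00 ≈ 2, so the ion is M²⁺.

+2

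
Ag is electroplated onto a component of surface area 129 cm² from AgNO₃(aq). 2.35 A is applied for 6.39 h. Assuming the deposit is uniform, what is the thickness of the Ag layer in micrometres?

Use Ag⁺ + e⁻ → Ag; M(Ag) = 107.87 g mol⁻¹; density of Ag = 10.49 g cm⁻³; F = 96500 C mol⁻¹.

447 μm

Q = I·t = 2.350 × 23004 = 54060 C; n(e⁻) = 0.5602 mol.
n(Ag) = n(e⁻)/1 = 0.5602 mol, so m = 0.5602 × 107.87 = 60.43 g.
Volume = m/ρ = 60.43 / 10.49 = 5.761 cm³.
Thickness = V/A = 5.761 / 129 = 0.0447 cm = 447 μm.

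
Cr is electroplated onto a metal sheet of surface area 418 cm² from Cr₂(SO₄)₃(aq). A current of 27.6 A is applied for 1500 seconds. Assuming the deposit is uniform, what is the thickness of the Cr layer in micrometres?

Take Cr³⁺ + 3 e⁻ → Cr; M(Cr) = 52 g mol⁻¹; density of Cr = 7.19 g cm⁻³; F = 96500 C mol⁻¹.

24.7 μm

Q = I·t = 27.60 × 1500.0 = 41400 C; n(e⁻) = 0.4290 mol.
n(Cr) = n(e⁻)/3 = 0.1430 mol, so m = 0.1430 × 52 = 7.436 g.
Volume = m/ρ = 7.436 / 7.19 = 1.034 cm³.
Thickness = V/A = 1.034 / 418 = 0.00247 cm = 24.7 μm.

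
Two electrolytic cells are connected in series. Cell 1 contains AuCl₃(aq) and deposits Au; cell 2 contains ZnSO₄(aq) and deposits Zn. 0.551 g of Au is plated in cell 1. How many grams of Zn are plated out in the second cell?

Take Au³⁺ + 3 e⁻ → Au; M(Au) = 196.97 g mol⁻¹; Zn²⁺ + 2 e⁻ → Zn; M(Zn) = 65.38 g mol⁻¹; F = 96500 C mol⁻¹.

0.274 g

n(Au) = 0.551 / 196.97 = 0.002797 mol.
Since Au³⁺ + 3 e⁻ → Au, n(e⁻) passed = 3 × 0.002797 = 0.008392 mol.
Cells in series carry the same charge, so the same 0.008392 mol of electrons passes through cell 2.
Zn²⁺ + 2 e⁻ → Zn, so n(Zn) = 0.008392 / 2 = 0.004196 mol.
m(Zn) = 0.004196 × 65.38 = 0.274 g.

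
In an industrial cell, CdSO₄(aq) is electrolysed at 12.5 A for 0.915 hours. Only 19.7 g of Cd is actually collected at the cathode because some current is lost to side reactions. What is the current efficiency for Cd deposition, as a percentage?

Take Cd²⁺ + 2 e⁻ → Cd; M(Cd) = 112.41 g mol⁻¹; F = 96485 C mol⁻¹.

Q = I·t = 12.50 × 3294.0 = 41180 C; n(e⁻) = 41180/96485 = 0.4268 mol.
Theoretical n(Cd) = n(e⁻)/2 = 0.2134 mol, i.e. m_theo = 0.2134 × 112.41 = 23.99 g.
Efficiency = m_actual / m_theo = 19.7 / 23.99 = 82.1 %.

82.1 %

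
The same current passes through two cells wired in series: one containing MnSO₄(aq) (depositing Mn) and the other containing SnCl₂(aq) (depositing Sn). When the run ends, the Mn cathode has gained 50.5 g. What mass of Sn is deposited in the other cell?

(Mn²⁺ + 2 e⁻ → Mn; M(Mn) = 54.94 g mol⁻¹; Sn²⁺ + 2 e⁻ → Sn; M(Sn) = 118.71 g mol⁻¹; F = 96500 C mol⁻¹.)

n(Mn) = 50.5 / 54.94 = 0.9192 mol.
Since Mn²⁺ + 2 e⁻ → Mn, n(e⁻) passed = 2 × 0.9192 = 1.838 mol.
Cells in series carry the same charge, so the same 1.838 mol of electrons passes through cell 2.
Sn²⁺ + 2 e⁻ → Sn, so n(Sn) = 1.838 / 2 = 0.9192 mol.
m(Sn) = 0.9192 × 118.71 = 109 g.

109 g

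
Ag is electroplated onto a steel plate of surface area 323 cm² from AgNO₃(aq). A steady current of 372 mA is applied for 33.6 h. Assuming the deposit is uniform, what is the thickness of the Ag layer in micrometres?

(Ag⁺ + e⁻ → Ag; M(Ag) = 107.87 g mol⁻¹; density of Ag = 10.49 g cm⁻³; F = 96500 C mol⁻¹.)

148 μm

Q = I·t = 0.3720 × 120960 = 45000 C; n(e⁻) = 0.4663 mol.
n(Ag) = n(e⁻)/1 = 0.4663 mol, so m = 0.4663 × 107.87 = 50.30 g.
Volume = m/ρ = 50.30 / 10.49 = 4.795 cm³.
Thickness = V/A = 4.795 / 323 = 0.0148 cm = 148 μm.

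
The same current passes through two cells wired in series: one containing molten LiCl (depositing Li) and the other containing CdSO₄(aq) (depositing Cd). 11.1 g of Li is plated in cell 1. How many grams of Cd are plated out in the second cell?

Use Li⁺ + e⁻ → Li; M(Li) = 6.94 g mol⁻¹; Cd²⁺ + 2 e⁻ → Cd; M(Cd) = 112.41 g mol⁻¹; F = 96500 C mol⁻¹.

89.9 g

n(Li) = 11.1 / 6.94 = 1.599 mol.
Since Li⁺ + e⁻ → Li, n(e⁻) passed = 1 × 1.599 = 1.599 mol.
Cells in series carry the same charge, so the same 1.599 mol of electrons passes through cell 2.
Cd²⁺ + 2 e⁻ → Cd, so n(Cd) = 1.599 / 2 = 0.7997 mol.
m(Cd) = 0.7997 × 112.41 = 89.9 g.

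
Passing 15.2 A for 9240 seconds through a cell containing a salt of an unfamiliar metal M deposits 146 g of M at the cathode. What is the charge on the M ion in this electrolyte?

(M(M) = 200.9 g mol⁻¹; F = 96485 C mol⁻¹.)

Q = I·t = 15.20 A × 9240.0 s = 140400 C, so n(e⁻) = 140400/96485 = 1.456 mol.
n(M) deposited = 146 / 200.9 = 0.7267 mol.
Electrons per atom = n(e⁻)/n(M) = 1.456 / 0.7267 = 2.00 ≈ 2, so the ion is M²⁺.

+2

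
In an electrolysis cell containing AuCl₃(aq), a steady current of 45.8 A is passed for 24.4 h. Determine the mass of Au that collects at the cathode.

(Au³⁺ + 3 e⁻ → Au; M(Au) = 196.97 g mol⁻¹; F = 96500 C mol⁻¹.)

Q = I·t = 45.80 A × 87840 s = 4023000 C.
n(e⁻) = Q/F = 4023000 / 96500 = 41.69 mol.
Au³⁺ + 3 e⁻ → Au, so n(Au) = n(e⁻)/3 = 13.90 mol.
m = n·M = 13.90 × 196.97 = 2740 g.

2740 g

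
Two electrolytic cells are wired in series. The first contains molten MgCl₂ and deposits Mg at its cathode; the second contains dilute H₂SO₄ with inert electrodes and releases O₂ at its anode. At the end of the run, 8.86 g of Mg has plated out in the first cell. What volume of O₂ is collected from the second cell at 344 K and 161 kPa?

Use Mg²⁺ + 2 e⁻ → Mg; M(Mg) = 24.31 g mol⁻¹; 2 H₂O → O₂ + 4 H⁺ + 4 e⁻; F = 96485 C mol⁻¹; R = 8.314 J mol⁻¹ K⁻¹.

3.24 L

n(Mg) = 8.86 / 24.31 = 0.3645 mol, so n(e⁻) = 2 × 0.3645 = 0.7289 mol.
The cells are in series, so the same 0.7289 mol of electrons passes through the second cell.
2 H₂O → O₂ + 4 H⁺ + 4 e⁻ — 4 mol e⁻ per mol O₂, so n(O₂) = 0.7289/4 = 0.1822 mol.
V = nRT/P = (0.1822 × 8.314 × 344) / (161 × 10³) = 0.00324 m³ = 3.24 L.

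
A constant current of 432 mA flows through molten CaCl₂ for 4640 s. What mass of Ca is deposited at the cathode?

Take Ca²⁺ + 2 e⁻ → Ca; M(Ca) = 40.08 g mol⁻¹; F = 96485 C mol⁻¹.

Q = I·t = 0.4320 A × 4640.0 s = 2004 C.
n(e⁻) = Q/F = 2004 / 96485 = 0.02078 mol.
Ca²⁺ + 2 e⁻ → Ca, so n(Ca) = n(e⁻)/2 = 0.01039 mol.
m = n·M = 0.01039 × 40.08 = 0.416 g.

0.416 g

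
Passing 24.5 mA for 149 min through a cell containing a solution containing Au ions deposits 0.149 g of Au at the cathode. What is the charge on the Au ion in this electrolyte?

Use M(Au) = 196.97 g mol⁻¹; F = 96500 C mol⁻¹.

+3

Q = I·t = 0.02450 A × 8940.0 s = 219.0 C, so n(e⁻) = 219.0/96500 = 0.002270 mol.
n(Au) deposited = 0.149 / 196.97 = 0.0007565 mol.
Electrons per atom = n(e⁻)/n(Au) = 0.002270 / 0.0007565 = 3.00 ≈ 3, so the ion is Au³⁺.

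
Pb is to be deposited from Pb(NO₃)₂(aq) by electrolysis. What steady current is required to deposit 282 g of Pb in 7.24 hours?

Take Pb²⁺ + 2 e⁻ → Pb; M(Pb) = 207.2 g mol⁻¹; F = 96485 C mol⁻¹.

n(Pb) = 282 / 207.2 = 1.361 mol.
n(e⁻) = 2 × 1.361 = 2.722 mol.
Q = n(e⁻)·F = 2.722 × 96485 = 262600 C.
I = Q/t = 262600 / 26064 s = 10.1 A.

10.1 A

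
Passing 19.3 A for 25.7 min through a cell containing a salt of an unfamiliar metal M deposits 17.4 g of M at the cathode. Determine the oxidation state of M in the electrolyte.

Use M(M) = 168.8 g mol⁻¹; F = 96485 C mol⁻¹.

+3

Q = I·t = 19.30 A × 1542.0 s = 29760 C, so n(e⁻) = 29760/96485 = 0.3084 mol.
n(M) deposited = 17.4 / 168.8 = 0.1031 mol.
Electrons per atom = n(e⁻)/n(M) = 0.3084 / 0.1031 = 2.99 ≈ 3, so the ion is M³⁺.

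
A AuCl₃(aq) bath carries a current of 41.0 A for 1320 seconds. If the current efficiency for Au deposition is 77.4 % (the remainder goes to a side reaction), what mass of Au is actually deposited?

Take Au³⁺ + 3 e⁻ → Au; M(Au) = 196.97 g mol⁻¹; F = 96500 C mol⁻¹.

Q = I·t = 41.00 × 1320.0 = 54120 C.
n(e⁻) = 54120/96500 = 0.5608 mol; theoretically n(Au) = 0.5608/3 = 0.1869 mol, m_theo = 36.82 g.
At 77.4 % efficiency, m_actual = 0.774 × 36.82 = 28.5 g.

28.5 g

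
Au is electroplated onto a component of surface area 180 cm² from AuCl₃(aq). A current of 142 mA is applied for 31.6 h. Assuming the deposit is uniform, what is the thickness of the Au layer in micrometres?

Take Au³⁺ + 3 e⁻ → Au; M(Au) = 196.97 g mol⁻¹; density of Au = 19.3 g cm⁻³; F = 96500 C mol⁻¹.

Q = I·t = 0.1420 × 113760 = 16150 C; n(e⁻) = 0.1674 mol.
n(Au) = n(e⁻)/3 = 0.05580 mol, so m = 0.05580 × 196.97 = 10.99 g.
Volume = m/ρ = 10.99 / 19.3 = 0.5695 cm³.
Thickness = V/A = 0.5695 / 180 = 0.00316 cm = 31.6 μm.

31.6 μm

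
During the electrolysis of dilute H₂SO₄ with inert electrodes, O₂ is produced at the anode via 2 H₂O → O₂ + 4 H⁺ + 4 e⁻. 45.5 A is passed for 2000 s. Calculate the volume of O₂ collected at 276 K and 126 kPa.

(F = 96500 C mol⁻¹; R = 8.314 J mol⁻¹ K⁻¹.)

4.29 L

Q = I·t = 45.50 A × 2000.0 s = 91000 C.
n(e⁻) = Q/F = 91000 / 96500 = 0.9430 mol.
4 electrons are transferred per O₂ molecule, so n(O₂) = 0.9430 / 4 = 0.2358 mol.
V = nRT/P = (0.2358 × 8.314 × 276) / (126 × 10³ Pa) = 0.00429 m³ = 4.29 L.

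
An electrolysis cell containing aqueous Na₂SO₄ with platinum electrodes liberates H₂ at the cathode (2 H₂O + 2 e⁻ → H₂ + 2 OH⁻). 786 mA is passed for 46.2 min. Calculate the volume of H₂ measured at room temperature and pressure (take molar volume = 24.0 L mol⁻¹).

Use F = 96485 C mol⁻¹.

0.271 L

Q = I·t = 0.7860 A × 2772.0 s = 2179 C.
n(e⁻) = Q/F = 2179 / 96485 = 0.02258 mol.
2 electrons are transferred per H₂ molecule, so n(H₂) = 0.02258 / 2 = 0.01129 mol.
V = n × V_m = 0.01129 × 24.0 = 0.271 L.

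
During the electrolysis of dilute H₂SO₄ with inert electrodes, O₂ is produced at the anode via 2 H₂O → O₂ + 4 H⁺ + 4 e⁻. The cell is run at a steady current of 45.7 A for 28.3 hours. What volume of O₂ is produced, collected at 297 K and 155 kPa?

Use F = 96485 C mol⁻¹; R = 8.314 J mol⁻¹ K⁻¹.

Q = I·t = 45.70 A × 101880 s = 4656000 C.
n(e⁻) = Q/F = 4656000 / 96485 = 48.26 mol.
4 electrons are transferred per O₂ molecule, so n(O₂) = 48.26 / 4 = 12.06 mol.
V = nRT/P = (12.06 × 8.314 × 297) / (155 × 10³ Pa) = 0.192 m³ = 192 L.

192 L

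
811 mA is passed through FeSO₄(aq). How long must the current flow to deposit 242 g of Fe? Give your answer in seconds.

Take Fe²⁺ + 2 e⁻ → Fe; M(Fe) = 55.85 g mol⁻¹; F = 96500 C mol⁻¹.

n(Fe) = m/M = 242 / 55.85 = 4.333 mol.
Each Fe atom requires 2 electrons, so n(e⁻) = 2 × 4.333 = 8.666 mol.
Q = n(e⁻)·F = 8.666 × 96500 = 836300 C.
t = Q/I = 836300 / 0.8110 A = 1031000 s.

1.03 × 10⁶ s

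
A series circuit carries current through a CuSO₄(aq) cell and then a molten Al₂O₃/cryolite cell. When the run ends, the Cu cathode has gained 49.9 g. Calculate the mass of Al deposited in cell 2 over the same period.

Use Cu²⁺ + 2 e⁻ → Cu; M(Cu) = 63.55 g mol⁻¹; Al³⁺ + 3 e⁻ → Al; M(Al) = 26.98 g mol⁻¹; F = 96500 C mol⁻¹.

14.1 g

n(Cu) = 49.9 / 63.55 = 0.7852 mol.
Since Cu²⁺ + 2 e⁻ → Cu, n(e⁻) passed = 2 × 0.7852 = 1.570 mol.
Cells in series carry the same charge, so the same 1.570 mol of electrons passes through cell 2.
Al³⁺ + 3 e⁻ → Al, so n(Al) = 1.570 / 3 = 0.5235 mol.
m(Al) = 0.5235 × 26.98 = 14.1 g.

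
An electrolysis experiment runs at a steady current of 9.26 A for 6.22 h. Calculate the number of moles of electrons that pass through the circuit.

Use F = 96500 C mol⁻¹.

Q = I·t = 9.260 A × 22392 s = 207300 C.
n(e⁻) = Q/F = 207300 / 96500 = 2.15 mol.

2.15 mol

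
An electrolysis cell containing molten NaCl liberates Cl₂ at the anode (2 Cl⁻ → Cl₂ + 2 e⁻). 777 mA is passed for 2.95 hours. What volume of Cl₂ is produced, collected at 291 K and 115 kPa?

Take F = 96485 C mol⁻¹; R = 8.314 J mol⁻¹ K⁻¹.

Q = I·t = 0.7770 A × 10620 s = 8252 C.
n(e⁻) = Q/F = 8252 / 96485 = 0.08552 mol.
2 electrons are transferred per Cl₂ molecule, so n(Cl₂) = 0.08552 / 2 = 0.04276 mol.
V = nRT/P = (0.04276 × 8.314 × 291) / (115 × 10³ Pa) = 9.00 × 10⁻⁴ m³ = 0.900 L.

0.900 L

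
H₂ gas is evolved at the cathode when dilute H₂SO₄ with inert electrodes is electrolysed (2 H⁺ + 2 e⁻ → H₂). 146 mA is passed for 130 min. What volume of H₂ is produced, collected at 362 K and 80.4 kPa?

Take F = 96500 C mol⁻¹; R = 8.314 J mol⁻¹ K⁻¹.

Q = I·t = 0.1460 A × 7800.0 s = 1139 C.
n(e⁻) = Q/F = 1139 / 96500 = 0.01180 mol.
2 electrons are transferred per H₂ molecule, so n(H₂) = 0.01180 / 2 = 0.005901 mol.
V = nRT/P = (0.005901 × 8.314 × 362) / (80.4 × 10³ Pa) = 2.21 × 10⁻⁴ m³ = 0.221 L.

0.221 L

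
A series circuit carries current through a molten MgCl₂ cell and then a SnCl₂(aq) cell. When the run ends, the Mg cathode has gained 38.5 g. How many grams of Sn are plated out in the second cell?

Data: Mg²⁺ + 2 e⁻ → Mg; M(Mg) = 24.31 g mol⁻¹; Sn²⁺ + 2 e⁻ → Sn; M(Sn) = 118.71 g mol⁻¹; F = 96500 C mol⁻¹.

188 g

n(Mg) = 38.5 / 24.31 = 1.584 mol.
Since Mg²⁺ + 2 e⁻ → Mg, n(e⁻) passed = 2 × 1.584 = 3.167 mol.
Cells in series carry the same charge, so the same 3.167 mol of electrons passes through cell 2.
Sn²⁺ + 2 e⁻ → Sn, so n(Sn) = 3.167 / 2 = 1.584 mol.
m(Sn) = 1.584 × 118.71 = 188 g.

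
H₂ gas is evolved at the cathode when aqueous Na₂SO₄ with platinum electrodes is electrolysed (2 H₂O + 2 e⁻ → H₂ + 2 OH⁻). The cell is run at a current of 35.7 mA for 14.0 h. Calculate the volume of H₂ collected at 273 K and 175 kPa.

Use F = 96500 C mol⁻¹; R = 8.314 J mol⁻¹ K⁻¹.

Q = I·t = 0.03570 A × 50400 s = 1799 C.
n(e⁻) = Q/F = 1799 / 96500 = 0.01865 mol.
2 electrons are transferred per H₂ molecule, so n(H₂) = 0.01865 / 2 = 0.009323 mol.
V = nRT/P = (0.009323 × 8.314 × 273) / (175 × 10³ Pa) = 1.21 × 10⁻⁴ m³ = 0.121 L.

0.121 L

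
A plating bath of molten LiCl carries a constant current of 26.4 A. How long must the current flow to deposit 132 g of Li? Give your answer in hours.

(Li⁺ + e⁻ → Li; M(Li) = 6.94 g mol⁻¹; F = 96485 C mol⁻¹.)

19.3 h

n(Li) = m/M = 132 / 6.94 = 19.02 mol.
Each Li atom requires 1 electron, so n(e⁻) = 1 × 19.02 = 19.02 mol.
Q = n(e⁻)·F = 19.02 × 96485 = 1835000 C.
t = Q/I = 1835000 / 26.40 A = 69510 s = 19.3 h.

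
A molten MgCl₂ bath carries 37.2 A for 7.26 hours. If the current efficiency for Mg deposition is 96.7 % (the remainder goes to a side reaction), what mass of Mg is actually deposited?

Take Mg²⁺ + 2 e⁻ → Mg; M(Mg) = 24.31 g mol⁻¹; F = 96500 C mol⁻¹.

Q = I·t = 37.20 × 26136 = 972300 C.
n(e⁻) = 972300/96500 = 10.08 mol; theoretically n(Mg) = 10.08/2 = 5.038 mol, m_theo = 122.5 g.
At 96.7 % efficiency, m_actual = 0.967 × 122.5 = 118 g.

118 g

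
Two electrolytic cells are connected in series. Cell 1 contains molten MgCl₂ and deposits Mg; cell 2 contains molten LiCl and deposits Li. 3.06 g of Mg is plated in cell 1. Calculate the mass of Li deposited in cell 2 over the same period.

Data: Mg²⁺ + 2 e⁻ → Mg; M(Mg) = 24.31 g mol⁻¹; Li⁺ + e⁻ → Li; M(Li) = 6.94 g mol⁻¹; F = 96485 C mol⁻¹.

1.75 g

n(Mg) = 3.06 / 24.31 = 0.1259 mol.
Since Mg²⁺ + 2 e⁻ → Mg, n(e⁻) passed = 2 × 0.1259 = 0.2517 mol.
Cells in series carry the same charge, so the same 0.2517 mol of electrons passes through cell 2.
Li⁺ + e⁻ → Li, so n(Li) = 0.2517 / 1 = 0.2517 mol.
m(Li) = 0.2517 × 6.94 = 1.75 g.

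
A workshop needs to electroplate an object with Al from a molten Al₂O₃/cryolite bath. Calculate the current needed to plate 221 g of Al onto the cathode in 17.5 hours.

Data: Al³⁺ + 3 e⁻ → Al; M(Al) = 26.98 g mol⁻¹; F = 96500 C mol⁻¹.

n(Al) = 221 / 26.98 = 8.191 mol.
n(e⁻) = 3 × 8.191 = 24.57 mol.
Q = n(e⁻)·F = 24.57 × 96500 = 2371000 C.
I = Q/t = 2371000 / 63000 s = 37.6 A.

37.6 A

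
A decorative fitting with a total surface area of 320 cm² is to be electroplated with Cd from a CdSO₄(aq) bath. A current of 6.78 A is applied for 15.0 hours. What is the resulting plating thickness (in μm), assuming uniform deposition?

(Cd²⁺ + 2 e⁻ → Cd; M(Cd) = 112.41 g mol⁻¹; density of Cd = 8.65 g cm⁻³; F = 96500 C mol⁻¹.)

Q = I·t = 6.780 × 54000 = 366100 C; n(e⁻) = 3.794 mol.
n(Cd) = n(e⁻)/2 = 1.897 mol, so m = 1.897 × 112.41 = 213.2 g.
Volume = m/ρ = 213.2 / 8.65 = 24.65 cm³.
Thickness = V/A = 24.65 / 320 = 0.0770 cm = 770 μm.

770 μm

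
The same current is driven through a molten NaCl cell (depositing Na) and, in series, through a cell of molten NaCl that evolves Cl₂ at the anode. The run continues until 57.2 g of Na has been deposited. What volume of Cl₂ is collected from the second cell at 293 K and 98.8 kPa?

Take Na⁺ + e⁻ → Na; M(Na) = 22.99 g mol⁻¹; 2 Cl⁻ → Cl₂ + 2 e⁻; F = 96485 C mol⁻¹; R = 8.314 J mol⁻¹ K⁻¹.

n(Na) = 57.2 / 22.99 = 2.488 mol, so n(e⁻) = 1 × 2.488 = 2.488 mol.
The cells are in series, so the same 2.488 mol of electrons passes through the second cell.
2 Cl⁻ → Cl₂ + 2 e⁻ — 2 mol e⁻ per mol Cl₂, so n(Cl₂) = 2.488/2 = 1.244 mol.
V = nRT/P = (1.244 × 8.314 × 293) / (98.8 × 10³) = 0.0307 m³ = 30.7 L.

30.7 L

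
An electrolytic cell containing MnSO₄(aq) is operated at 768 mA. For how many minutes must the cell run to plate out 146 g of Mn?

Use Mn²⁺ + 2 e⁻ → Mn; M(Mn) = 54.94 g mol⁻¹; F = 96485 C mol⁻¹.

n(Mn) = m/M = 146 / 54.94 = 2.657 mol.
Each Mn atom requires 2 electrons, so n(e⁻) = 2 × 2.657 = 5.315 mol.
Q = n(e⁻)·F = 5.315 × 96485 = 512800 C.
t = Q/I = 512800 / 0.7680 A = 667700 s = 11100 min.

11100 min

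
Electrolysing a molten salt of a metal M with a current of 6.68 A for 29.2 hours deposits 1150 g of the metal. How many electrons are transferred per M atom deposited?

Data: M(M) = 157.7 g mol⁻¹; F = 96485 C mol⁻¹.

Q = I·t = 6.680 A × 105120 s = 702200 C, so n(e⁻) = 702200/96485 = 7.278 mol.
n(M) deposited = 1150 / 157.7 = 7.292 mol.
Electrons per atom = n(e⁻)/n(M) = 7.278 / 7.292 = 0.998 ≈ 1, so the ion is M⁺.

1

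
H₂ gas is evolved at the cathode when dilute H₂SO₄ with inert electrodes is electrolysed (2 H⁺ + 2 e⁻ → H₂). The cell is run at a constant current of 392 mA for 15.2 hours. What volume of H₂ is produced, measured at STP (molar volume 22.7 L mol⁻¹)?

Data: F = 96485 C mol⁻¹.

Q = I·t = 0.3920 A × 54720 s = 21450 C.
n(e⁻) = Q/F = 21450 / 96485 = 0.2223 mol.
2 electrons are transferred per H₂ molecule, so n(H₂) = 0.2223 / 2 = 0.1112 mol.
V = n × V_m = 0.1112 × 22.7 = 2.52 L.

2.52 L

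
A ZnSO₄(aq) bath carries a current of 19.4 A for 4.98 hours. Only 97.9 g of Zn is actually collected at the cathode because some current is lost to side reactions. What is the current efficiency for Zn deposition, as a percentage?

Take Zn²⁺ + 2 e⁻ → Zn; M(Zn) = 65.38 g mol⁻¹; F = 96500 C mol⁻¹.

83.1 %

Q = I·t = 19.40 × 17928 = 347800 C; n(e⁻) = 347800/96500 = 3.604 mol.
Theoretical n(Zn) = n(e⁻)/2 = 1.802 mol, i.e. m_theo = 1.802 × 65.38 = 117.8 g.
Efficiency = m_actual / m_theo = 97.9 / 117.8 = 83.1 %.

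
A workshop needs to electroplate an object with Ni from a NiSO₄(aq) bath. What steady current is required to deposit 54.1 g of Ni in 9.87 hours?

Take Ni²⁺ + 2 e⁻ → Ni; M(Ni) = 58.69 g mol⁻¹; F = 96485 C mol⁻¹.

5.01 A

n(Ni) = 54.1 / 58.69 = 0.9218 mol.
n(e⁻) = 2 × 0.9218 = 1.844 mol.
Q = n(e⁻)·F = 1.844 × 96485 = 177900 C.
I = Q/t = 177900 / 35532 s = 5.01 A.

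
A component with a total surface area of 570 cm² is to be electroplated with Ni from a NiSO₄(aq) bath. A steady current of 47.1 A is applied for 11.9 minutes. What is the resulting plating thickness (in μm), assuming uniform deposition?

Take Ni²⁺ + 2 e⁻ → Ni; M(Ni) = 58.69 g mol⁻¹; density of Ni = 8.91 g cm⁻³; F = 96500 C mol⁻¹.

Q = I·t = 47.10 × 714.00 = 33630 C; n(e⁻) = 0.3485 mol.
n(Ni) = n(e⁻)/2 = 0.1742 mol, so m = 0.1742 × 58.69 = 10.23 g.
Volume = m/ρ = 10.23 / 8.91 = 1.148 cm³.
Thickness = V/A = 1.148 / 570 = 0.00201 cm = 20.1 μm.

20.1 μm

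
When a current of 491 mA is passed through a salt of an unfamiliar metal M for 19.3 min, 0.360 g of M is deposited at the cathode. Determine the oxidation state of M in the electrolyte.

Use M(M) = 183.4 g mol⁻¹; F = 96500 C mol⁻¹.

+3

Q = I·t = 0.4910 A × 1158.0 s = 568.6 C, so n(e⁻) = 568.6/96500 = 0.005892 mol.
n(M) deposited = 0.360 / 183.4 = 0.001963 mol.
Electrons per atom = n(e⁻)/n(M) = 0.005892 / 0.001963 = 3.00 ≈ 3, so the ion is M³⁺.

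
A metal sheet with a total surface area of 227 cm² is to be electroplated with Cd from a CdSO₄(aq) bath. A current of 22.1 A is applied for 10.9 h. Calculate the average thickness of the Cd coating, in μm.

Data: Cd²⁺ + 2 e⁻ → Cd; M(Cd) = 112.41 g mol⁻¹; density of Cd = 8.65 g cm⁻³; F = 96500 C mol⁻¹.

2570 μm

Q = I·t = 22.10 × 39240 = 867200 C; n(e⁻) = 8.987 mol.
n(Cd) = n(e⁻)/2 = 4.493 mol, so m = 4.493 × 112.41 = 505.1 g.
Volume = m/ρ = 505.1 / 8.65 = 58.39 cm³.
Thickness = V/A = 58.39 / 227 = 0.257 cm = 2570 μm.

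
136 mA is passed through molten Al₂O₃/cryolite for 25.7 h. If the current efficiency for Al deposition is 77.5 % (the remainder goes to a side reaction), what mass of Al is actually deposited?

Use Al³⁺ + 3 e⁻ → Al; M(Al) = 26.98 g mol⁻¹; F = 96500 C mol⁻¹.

0.909 g

Q = I·t = 0.1360 × 92520 = 12580 C.
n(e⁻) = 12580/96500 = 0.1304 mol; theoretically n(Al) = 0.1304/3 = 0.04346 mol, m_theo = 1.173 g.
At 77.5 % efficiency, m_actual = 0.775 × 1.173 = 0.909 g.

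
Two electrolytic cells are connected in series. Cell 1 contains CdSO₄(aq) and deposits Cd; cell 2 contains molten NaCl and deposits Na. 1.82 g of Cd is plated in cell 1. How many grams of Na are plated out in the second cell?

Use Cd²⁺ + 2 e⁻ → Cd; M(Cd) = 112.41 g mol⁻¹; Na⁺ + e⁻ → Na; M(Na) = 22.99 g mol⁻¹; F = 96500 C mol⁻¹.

0.744 g

n(Cd) = 1.82 / 112.41 = 0.01619 mol.
Since Cd²⁺ + 2 e⁻ → Cd, n(e⁻) passed = 2 × 0.01619 = 0.03238 mol.
Cells in series carry the same charge, so the same 0.03238 mol of electrons passes through cell 2.
Na⁺ + e⁻ → Na, so n(Na) = 0.03238 / 1 = 0.03238 mol.
m(Na) = 0.03238 × 22.99 = 0.744 g.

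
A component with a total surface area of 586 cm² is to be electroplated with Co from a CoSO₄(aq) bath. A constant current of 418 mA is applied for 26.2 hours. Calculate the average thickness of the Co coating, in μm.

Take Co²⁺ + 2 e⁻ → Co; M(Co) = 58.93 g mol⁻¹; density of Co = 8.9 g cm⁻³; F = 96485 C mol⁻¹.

23.1 μm

Q = I·t = 0.4180 × 94320 = 39430 C; n(e⁻) = 0.4086 mol.
n(Co) = n(e⁻)/2 = 0.2043 mol, so m = 0.2043 × 58.93 = 12.04 g.
Volume = m/ρ = 12.04 / 8.9 = 1.353 cm³.
Thickness = V/A = 1.353 / 586 = 0.00231 cm = 23.1 μm.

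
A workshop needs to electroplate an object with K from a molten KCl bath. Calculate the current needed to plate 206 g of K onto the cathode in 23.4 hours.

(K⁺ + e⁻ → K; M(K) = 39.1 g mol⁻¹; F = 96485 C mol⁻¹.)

6.03 A

n(K) = 206 / 39.1 = 5.269 mol.
n(e⁻) = 1 × 5.269 = 5.269 mol.
Q = n(e⁻)·F = 5.269 × 96485 = 508300 C.
I = Q/t = 508300 / 84240 s = 6.03 A.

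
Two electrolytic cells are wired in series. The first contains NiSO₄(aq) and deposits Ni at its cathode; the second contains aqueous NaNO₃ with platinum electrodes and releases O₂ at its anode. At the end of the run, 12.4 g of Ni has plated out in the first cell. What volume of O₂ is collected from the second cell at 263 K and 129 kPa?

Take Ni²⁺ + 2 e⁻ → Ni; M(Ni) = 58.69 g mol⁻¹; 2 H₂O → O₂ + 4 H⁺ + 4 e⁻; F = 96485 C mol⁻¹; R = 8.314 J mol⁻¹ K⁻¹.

n(Ni) = 12.4 / 58.69 = 0.2113 mol, so n(e⁻) = 2 × 0.2113 = 0.4226 mol.
The cells are in series, so the same 0.4226 mol of electrons passes through the second cell.
2 H₂O → O₂ + 4 H⁺ + 4 e⁻ — 4 mol e⁻ per mol O₂, so n(O₂) = 0.4226/4 = 0.1056 mol.
V = nRT/P = (0.1056 × 8.314 × 263) / (129 × 10³) = 0.00179 m³ = 1.79 L.

1.79 L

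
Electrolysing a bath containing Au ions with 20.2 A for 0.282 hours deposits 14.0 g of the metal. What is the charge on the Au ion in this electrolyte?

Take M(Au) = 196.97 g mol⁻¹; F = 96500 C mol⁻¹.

+3

Q = I·t = 20.20 A × 1015.2 s = 20510 C, so n(e⁻) = 20510/96500 = 0.2125 mol.
n(Au) deposited = 14.0 / 196.97 = 0.07108 mol.
Electrons per atom = n(e⁻)/n(Au) = 0.2125 / 0.07108 = 2.99 ≈ 3, so the ion is Au³⁺.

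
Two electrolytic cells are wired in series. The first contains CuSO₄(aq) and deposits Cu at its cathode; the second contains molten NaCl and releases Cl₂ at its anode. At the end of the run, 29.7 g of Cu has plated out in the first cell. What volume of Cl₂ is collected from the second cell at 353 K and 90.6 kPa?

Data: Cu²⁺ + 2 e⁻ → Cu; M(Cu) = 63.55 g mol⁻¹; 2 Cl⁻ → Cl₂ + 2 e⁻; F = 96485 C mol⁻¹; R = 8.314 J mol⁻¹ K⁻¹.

15.1 L

n(Cu) = 29.7 / 63.55 = 0.4673 mol, so n(e⁻) = 2 × 0.4673 = 0.9347 mol.
The cells are in series, so the same 0.9347 mol of electrons passes through the second cell.
2 Cl⁻ → Cl₂ + 2 e⁻ — 2 mol e⁻ per mol Cl₂, so n(Cl₂) = 0.9347/2 = 0.4673 mol.
V = nRT/P = (0.4673 × 8.314 × 353) / (90.6 × 10³) = 0.0151 m³ = 15.1 L.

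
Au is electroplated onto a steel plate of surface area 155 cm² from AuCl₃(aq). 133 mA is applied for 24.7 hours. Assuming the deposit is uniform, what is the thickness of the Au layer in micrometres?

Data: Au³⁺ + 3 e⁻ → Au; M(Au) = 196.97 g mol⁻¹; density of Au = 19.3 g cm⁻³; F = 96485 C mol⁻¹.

Q = I·t = 0.1330 × 88920 = 11830 C; n(e⁻) = 0.1226 mol.
n(Au) = n(e⁻)/3 = 0.04086 mol, so m = 0.04086 × 196.97 = 8.048 g.
Volume = m/ρ = 8.048 / 19.3 = 0.4170 cm³.
Thickness = V/A = 0.4170 / 155 = 0.00269 cm = 26.9 μm.

26.9 μm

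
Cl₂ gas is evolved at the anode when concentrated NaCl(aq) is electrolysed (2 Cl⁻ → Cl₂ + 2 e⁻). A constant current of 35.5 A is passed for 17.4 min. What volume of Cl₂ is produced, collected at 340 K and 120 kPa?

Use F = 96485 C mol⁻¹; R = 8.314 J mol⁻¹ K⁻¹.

4.52 L

Q = I·t = 35.50 A × 1044.0 s = 37060 C.
n(e⁻) = Q/F = 37060 / 96485 = 0.3841 mol.
2 electrons are transferred per Cl₂ molecule, so n(Cl₂) = 0.3841 / 2 = 0.1921 mol.
V = nRT/P = (0.1921 × 8.314 × 340) / (120 × 10³ Pa) = 0.00452 m³ = 4.52 L.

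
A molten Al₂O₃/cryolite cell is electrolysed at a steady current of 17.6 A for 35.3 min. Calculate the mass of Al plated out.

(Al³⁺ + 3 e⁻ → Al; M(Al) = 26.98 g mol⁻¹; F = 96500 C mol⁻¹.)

Q = I·t = 17.60 A × 2118.0 s = 37280 C.
n(e⁻) = Q/F = 37280 / 96500 = 0.3863 mol.
Al³⁺ + 3 e⁻ → Al, so n(Al) = n(e⁻)/3 = 0.1288 mol.
m = n·M = 0.1288 × 26.98 = 3.47 g.

3.47 g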